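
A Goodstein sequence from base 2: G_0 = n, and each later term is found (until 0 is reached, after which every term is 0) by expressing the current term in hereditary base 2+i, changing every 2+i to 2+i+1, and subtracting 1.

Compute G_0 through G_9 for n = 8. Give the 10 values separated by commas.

G_0=8  [base 2] 2^(2 + 1)  →[2↦3]→  3^(3 + 1) = 81  −1 ⇒ G_1=80
G_1=80  [base 3] 2·3^3 + 2·3^2 + 2·3 + 2  →[3↦4]→  2·4^4 + 2·4^2 + 2·4 + 2 = 554  −1 ⇒ G_2=553
G_2=553  [base 4] 2·4^4 + 2·4^2 + 2·4 + 1  →[4↦5]→  2·5^5 + 2·5^2 + 2·5 + 1 = 6311  −1 ⇒ G_3=6310
G_3=6310  [base 5] 2·5^5 + 2·5^2 + 2·5  →[5↦6]→  2·6^6 + 2·6^2 + 2·6 = 93396  −1 ⇒ G_4=93395
G_4=93395  [base 6] 2·6^6 + 2·6^2 + 6 + 5  →[6↦7]→  2·7^7 + 2·7^2 + 7 + 5 = 1647196  −1 ⇒ G_5=1647195
G_5=1647195  [base 7] 2·7^7 + 2·7^2 + 7 + 4  →[7↦8]→  2·8^8 + 2·8^2 + 8 + 4 = 33554572  −1 ⇒ G_6=33554571
G_6=33554571  [base 8] 2·8^8 + 2·8^2 + 8 + 3  →[8↦9]→  2·9^9 + 2·9^2 + 9 + 3 = 774841152  −1 ⇒ G_7=774841151
G_7=774841151  [base 9] 2·9^9 + 2·9^2 + 9 + 2  →[9↦10]→  2·10^10 + 2·10^2 + 10 + 2 = 20000000212  −1 ⇒ G_8=20000000211
G_8=20000000211  [base 10] 2·10^10 + 2·10^2 + 10 + 1  →[10↦11]→  2·11^11 + 2·11^2 + 11 + 1 = 570623341476  −1 ⇒ G_9=570623341475

8, 80, 553, 6310, 93395, 1647195, 33554571, 774841151, 20000000211, 570623341475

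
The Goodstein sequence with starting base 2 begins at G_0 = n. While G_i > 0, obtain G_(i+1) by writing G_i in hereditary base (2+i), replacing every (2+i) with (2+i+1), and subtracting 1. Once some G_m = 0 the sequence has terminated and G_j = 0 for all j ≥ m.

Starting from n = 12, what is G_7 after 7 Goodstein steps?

(0) 12|_2 = 2^(2 + 1) + 2^2 ↦ 3^(3 + 1) + 3^3|_3 = 108 ⇒ 107
(1) 107|_3 = 3^(3 + 1) + 2·3^2 + 2·3 + 2 ↦ 4^(4 + 1) + 2·4^2 + 2·4 + 2|_4 = 1066 ⇒ 1065
(2) 1065|_4 = 4^(4 + 1) + 2·4^2 + 2·4 + 1 ↦ 5^(5 + 1) + 2·5^2 + 2·5 + 1|_5 = 15686 ⇒ 15685
(3) 15685|_5 = 5^(5 + 1) + 2·5^2 + 2·5 ↦ 6^(6 + 1) + 2·6^2 + 2·6|_6 = 280020 ⇒ 280019
(4) 280019|_6 = 6^(6 + 1) + 2·6^2 + 6 + 5 ↦ 7^(7 + 1) + 2·7^2 + 7 + 5|_7 = 5764911 ⇒ 5764910
(5) 5764910|_7 = 7^(7 + 1) + 2·7^2 + 7 + 4 ↦ 8^(8 + 1) + 2·8^2 + 8 + 4|_8 = 134217868 ⇒ 134217867
(6) 134217867|_8 = 8^(8 + 1) + 2·8^2 + 8 + 3 ↦ 9^(9 + 1) + 2·9^2 + 9 + 3|_9 = 3486784575 ⇒ 3486784574
(7) 3486784574|_9 = 9^(9 + 1) + 2·9^2 + 9 + 2 ↦ 10^(10 + 1) + 2·10^2 + 10 + 2|_10 = 100000000212 ⇒ 100000000211

3486784574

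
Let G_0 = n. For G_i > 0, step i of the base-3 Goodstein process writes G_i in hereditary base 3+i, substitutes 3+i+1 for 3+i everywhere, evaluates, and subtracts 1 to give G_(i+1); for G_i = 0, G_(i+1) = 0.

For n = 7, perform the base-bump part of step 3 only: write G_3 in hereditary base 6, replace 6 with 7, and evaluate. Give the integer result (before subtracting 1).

[0] 7 ≡ 2·3 + 1 (base 3). Lift 4: 9. −1: 8.
[1] 8 ≡ 2·4 (base 4). Lift 5: 10. −1: 9.
[2] 9 ≡ 5 + 4 (base 5). Lift 6: 10. −1: 9.
[3] 9 ≡ 6 + 3 (base 6). Lift 7: 10. −1: 9.

10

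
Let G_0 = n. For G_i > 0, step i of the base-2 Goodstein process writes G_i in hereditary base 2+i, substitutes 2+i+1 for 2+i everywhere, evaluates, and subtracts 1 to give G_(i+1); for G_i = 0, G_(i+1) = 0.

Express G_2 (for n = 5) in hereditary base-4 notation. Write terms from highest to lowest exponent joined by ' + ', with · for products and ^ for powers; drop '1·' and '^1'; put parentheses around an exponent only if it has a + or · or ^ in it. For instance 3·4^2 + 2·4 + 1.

3·4^3 + 3·4^2 + 3·4 + 3

i=0: 5 = 2^2 + 1 (b=2); 2→3: 3^3 + 1 = 28; 28−1 = 27
i=1: 27 = 3^3 (b=3); 3→4: 4^4 = 256; 256−1 = 255
i=2: 255 = 3·4^3 + 3·4^2 + 3·4 + 3 (b=4); 4→5: 3·5^3 + 3·5^2 + 3·5 + 3 = 468; 468−1 = 467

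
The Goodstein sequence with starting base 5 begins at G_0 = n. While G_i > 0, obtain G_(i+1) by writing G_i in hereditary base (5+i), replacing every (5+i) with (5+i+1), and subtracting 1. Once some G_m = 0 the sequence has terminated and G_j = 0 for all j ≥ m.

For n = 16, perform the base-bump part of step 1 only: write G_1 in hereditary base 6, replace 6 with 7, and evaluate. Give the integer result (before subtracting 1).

21

G_0 = 16. HB_5(16) = 3·5 + 1. Bump = 19. G_1 = 18.
G_1 = 18. HB_6(18) = 3·6. Bump = 21. G_2 = 20.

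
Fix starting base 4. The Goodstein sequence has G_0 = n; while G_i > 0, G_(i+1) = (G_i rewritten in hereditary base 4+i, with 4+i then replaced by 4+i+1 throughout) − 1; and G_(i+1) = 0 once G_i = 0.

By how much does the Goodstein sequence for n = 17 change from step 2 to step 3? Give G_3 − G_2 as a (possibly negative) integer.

4

i=0: 17 = 4^2 + 1 (b=4); 4→5: 5^2 + 1 = 26; 26−1 = 25
i=1: 25 = 5^2 (b=5); 5→6: 6^2 = 36; 36−1 = 35
i=2: 35 = 5·6 + 5 (b=6); 6→7: 5·7 + 5 = 40; 40−1 = 39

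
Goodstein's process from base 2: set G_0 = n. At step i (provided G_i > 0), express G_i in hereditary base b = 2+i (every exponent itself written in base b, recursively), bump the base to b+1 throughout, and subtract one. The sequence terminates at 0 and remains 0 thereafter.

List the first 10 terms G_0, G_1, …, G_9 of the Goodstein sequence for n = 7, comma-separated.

7, 30, 259, 3127, 46657, 823543, 16777215, 37665879, 77777775, 150051213

(0) 7|_2 = 2^2 + 2 + 1 ↦ 3^3 + 3 + 1|_3 = 31 ⇒ 30
(1) 30|_3 = 3^3 + 3 ↦ 4^4 + 4|_4 = 260 ⇒ 259
(2) 259|_4 = 4^4 + 3 ↦ 5^5 + 3|_5 = 3128 ⇒ 3127
(3) 3127|_5 = 5^5 + 2 ↦ 6^6 + 2|_6 = 46658 ⇒ 46657
(4) 46657|_6 = 6^6 + 1 ↦ 7^7 + 1|_7 = 823544 ⇒ 823543
(5) 823543|_7 = 7^7 ↦ 8^8|_8 = 16777216 ⇒ 16777215
(6) 16777215|_8 = 7·8^7 + 7·8^6 + 7·8^5 + 7·8^4 + 7·8^3 + 7·8^2 + 7·8 + 7 ↦ 7·9^7 + 7·9^6 + 7·9^5 + 7·9^4 + 7·9^3 + 7·9^2 + 7·9 + 7|_9 = 37665880 ⇒ 37665879
(7) 37665879|_9 = 7·9^7 + 7·9^6 + 7·9^5 + 7·9^4 + 7·9^3 + 7·9^2 + 7·9 + 6 ↦ 7·10^7 + 7·10^6 + 7·10^5 + 7·10^4 + 7·10^3 + 7·10^2 + 7·10 + 6|_10 = 77777776 ⇒ 77777775
(8) 77777775|_10 = 7·10^7 + 7·10^6 + 7·10^5 + 7·10^4 + 7·10^3 + 7·10^2 + 7·10 + 5 ↦ 7·11^7 + 7·11^6 + 7·11^5 + 7·11^4 + 7·11^3 + 7·11^2 + 7·11 + 5|_11 = 150051214 ⇒ 150051213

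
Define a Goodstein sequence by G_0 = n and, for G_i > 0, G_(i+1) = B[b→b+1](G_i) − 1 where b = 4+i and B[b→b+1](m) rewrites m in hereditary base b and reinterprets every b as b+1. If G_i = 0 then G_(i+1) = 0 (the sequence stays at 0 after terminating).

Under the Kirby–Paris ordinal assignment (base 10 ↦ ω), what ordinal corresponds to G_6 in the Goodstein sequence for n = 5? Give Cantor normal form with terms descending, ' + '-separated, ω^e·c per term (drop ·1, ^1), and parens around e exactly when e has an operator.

1

base 4: 5 = 4 + 1; at 5: 5 + 1 = 6; next = 5
base 5: 5 = 5; at 6: 6 = 6; next = 5
base 6: 5 = 5; at 7: 5 = 5; next = 4
base 7: 4 = 4; at 8: 4 = 4; next = 3
base 8: 3 = 3; at 9: 3 = 3; next = 2
base 9: 2 = 2; at 10: 2 = 2; next = 1
base 10: 1 = 1; at 11: 1 = 1; next = 0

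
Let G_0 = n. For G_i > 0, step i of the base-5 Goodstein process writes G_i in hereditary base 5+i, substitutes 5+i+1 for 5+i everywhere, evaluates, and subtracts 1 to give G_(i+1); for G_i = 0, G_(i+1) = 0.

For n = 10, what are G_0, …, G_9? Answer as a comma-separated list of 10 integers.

i=0: 10 = 2·5 (b=5); 5→6: 2·6 = 12; 12−1 = 11
i=1: 11 = 6 + 5 (b=6); 6→7: 7 + 5 = 12; 12−1 = 11
i=2: 11 = 7 + 4 (b=7); 7→8: 8 + 4 = 12; 12−1 = 11
i=3: 11 = 8 + 3 (b=8); 8→9: 9 + 3 = 12; 12−1 = 11
i=4: 11 = 9 + 2 (b=9); 9→10: 10 + 2 = 12; 12−1 = 11
i=5: 11 = 10 + 1 (b=10); 10→11: 11 + 1 = 12; 12−1 = 11
i=6: 11 = 11 (b=11); 11→12: 12 = 12; 12−1 = 11
i=7: 11 = 11 (b=12); 12→13: 11 = 11; 11−1 = 10
i=8: 10 = 10 (b=13); 13→14: 10 = 10; 10−1 = 9

10, 11, 11, 11, 11, 11, 11, 11, 10, 9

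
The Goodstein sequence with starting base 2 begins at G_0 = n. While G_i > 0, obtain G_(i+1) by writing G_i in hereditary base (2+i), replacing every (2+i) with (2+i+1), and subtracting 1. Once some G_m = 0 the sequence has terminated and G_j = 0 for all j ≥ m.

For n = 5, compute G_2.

255

step 0: 5 = 2^2 + 1; sub 3 for 2: 3^3 + 1; = 28; G_1 = 28−1 = 27
step 1: 27 = 3^3; sub 4 for 3: 4^4; = 256; G_2 = 256−1 = 255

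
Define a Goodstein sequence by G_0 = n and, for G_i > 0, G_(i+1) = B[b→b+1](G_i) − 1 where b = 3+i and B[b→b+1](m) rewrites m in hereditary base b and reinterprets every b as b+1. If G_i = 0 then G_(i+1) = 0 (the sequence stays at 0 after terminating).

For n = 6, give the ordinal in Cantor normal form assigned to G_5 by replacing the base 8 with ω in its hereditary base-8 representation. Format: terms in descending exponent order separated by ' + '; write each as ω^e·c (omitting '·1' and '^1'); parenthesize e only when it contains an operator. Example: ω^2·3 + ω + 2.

6 —HB3→ 2·3 —bump→ 2·4 = 8 —(−1)→ 7
7 —HB4→ 4 + 3 —bump→ 5 + 3 = 8 —(−1)→ 7
7 —HB5→ 5 + 2 —bump→ 6 + 2 = 8 —(−1)→ 7
7 —HB6→ 6 + 1 —bump→ 7 + 1 = 8 —(−1)→ 7
7 —HB7→ 7 —bump→ 8 = 8 —(−1)→ 7
7 —HB8→ 7 —bump→ 7 = 7 —(−1)→ 6

7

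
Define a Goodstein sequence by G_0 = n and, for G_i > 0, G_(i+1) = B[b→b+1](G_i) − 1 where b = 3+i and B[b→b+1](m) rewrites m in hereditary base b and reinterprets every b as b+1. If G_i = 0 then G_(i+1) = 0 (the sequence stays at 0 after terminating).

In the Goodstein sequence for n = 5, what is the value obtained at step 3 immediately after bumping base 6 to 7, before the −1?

5

G_0=5  [base 3] 3 + 2  →[3↦4]→  4 + 2 = 6  −1 ⇒ G_1=5
G_1=5  [base 4] 4 + 1  →[4↦5]→  5 + 1 = 6  −1 ⇒ G_2=5
G_2=5  [base 5] 5  →[5↦6]→  6 = 6  −1 ⇒ G_3=5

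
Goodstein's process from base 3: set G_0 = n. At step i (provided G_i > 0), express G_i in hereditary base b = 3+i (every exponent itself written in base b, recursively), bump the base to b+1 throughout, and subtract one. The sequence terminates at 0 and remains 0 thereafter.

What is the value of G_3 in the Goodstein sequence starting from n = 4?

3

base 3: 4 = 3 + 1; at 4: 4 + 1 = 5; next = 4
base 4: 4 = 4; at 5: 5 = 5; next = 4
base 5: 4 = 4; at 6: 4 = 4; next = 3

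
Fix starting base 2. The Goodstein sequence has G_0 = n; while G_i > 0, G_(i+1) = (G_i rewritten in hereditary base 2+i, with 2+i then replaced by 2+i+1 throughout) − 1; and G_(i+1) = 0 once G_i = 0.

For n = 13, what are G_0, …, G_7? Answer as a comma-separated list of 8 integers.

G_0 = 13. HB_2(13) = 2^(2 + 1) + 2^2 + 1. Bump = 109. G_1 = 108.
G_1 = 108. HB_3(108) = 3^(3 + 1) + 3^3. Bump = 1280. G_2 = 1279.
G_2 = 1279. HB_4(1279) = 4^(4 + 1) + 3·4^3 + 3·4^2 + 3·4 + 3. Bump = 16093. G_3 = 16092.
G_3 = 16092. HB_5(16092) = 5^(5 + 1) + 3·5^3 + 3·5^2 + 3·5 + 2. Bump = 280712. G_4 = 280711.
G_4 = 280711. HB_6(280711) = 6^(6 + 1) + 3·6^3 + 3·6^2 + 3·6 + 1. Bump = 5765999. G_5 = 5765998.
G_5 = 5765998. HB_7(5765998) = 7^(7 + 1) + 3·7^3 + 3·7^2 + 3·7. Bump = 134219480. G_6 = 134219479.
G_6 = 134219479. HB_8(134219479) = 8^(8 + 1) + 3·8^3 + 3·8^2 + 2·8 + 7. Bump = 3486786856. G_7 = 3486786855.

13, 108, 1279, 16092, 280711, 5765998, 134219479, 3486786855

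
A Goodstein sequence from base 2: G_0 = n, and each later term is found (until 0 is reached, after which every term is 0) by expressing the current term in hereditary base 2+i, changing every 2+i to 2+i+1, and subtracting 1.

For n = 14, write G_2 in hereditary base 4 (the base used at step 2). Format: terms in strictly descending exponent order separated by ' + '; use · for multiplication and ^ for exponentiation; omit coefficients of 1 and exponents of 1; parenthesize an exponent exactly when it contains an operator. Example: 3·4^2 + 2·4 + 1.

step 0: 14 = 2^(2 + 1) + 2^2 + 2; sub 3 for 2: 3^(3 + 1) + 3^3 + 3; = 111; G_1 = 111−1 = 110
step 1: 110 = 3^(3 + 1) + 3^3 + 2; sub 4 for 3: 4^(4 + 1) + 4^4 + 2; = 1282; G_2 = 1282−1 = 1281
step 2: 1281 = 4^(4 + 1) + 4^4 + 1; sub 5 for 4: 5^(5 + 1) + 5^5 + 1; = 18751; G_3 = 18751−1 = 18750

4^(4 + 1) + 4^4 + 1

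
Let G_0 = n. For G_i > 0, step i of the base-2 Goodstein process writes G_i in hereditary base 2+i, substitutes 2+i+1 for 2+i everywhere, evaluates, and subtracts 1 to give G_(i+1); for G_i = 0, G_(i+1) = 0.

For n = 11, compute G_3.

15627

G_0=11  [base 2] 2^(2 + 1) + 2 + 1  →[2↦3]→  3^(3 + 1) + 3 + 1 = 85  −1 ⇒ G_1=84
G_1=84  [base 3] 3^(3 + 1) + 3  →[3↦4]→  4^(4 + 1) + 4 = 1028  −1 ⇒ G_2=1027
G_2=1027  [base 4] 4^(4 + 1) + 3  →[4↦5]→  5^(5 + 1) + 3 = 15628  −1 ⇒ G_3=15627
G_3=15627  [base 5] 5^(5 + 1) + 2  →[5↦6]→  6^(6 + 1) + 2 = 279938  −1 ⇒ G_4=279937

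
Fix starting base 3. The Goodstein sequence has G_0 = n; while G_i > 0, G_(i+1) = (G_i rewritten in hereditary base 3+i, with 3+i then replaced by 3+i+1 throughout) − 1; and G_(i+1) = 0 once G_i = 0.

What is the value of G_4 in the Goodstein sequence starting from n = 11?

i=0: 11 = 3^2 + 2 (b=3); 3→4: 4^2 + 2 = 18; 18−1 = 17
i=1: 17 = 4^2 + 1 (b=4); 4→5: 5^2 + 1 = 26; 26−1 = 25
i=2: 25 = 5^2 (b=5); 5→6: 6^2 = 36; 36−1 = 35
i=3: 35 = 5·6 + 5 (b=6); 6→7: 5·7 + 5 = 40; 40−1 = 39
i=4: 39 = 5·7 + 4 (b=7); 7→8: 5·8 + 4 = 44; 44−1 = 43

39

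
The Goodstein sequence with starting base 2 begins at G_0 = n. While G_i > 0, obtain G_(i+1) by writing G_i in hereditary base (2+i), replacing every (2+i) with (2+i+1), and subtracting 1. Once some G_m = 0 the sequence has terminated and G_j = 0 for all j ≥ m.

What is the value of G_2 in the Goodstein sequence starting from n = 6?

(0) 6|_2 = 2^2 + 2 ↦ 3^3 + 3|_3 = 30 ⇒ 29
(1) 29|_3 = 3^3 + 2 ↦ 4^4 + 2|_4 = 258 ⇒ 257
(2) 257|_4 = 4^4 + 1 ↦ 5^5 + 1|_5 = 3126 ⇒ 3125

257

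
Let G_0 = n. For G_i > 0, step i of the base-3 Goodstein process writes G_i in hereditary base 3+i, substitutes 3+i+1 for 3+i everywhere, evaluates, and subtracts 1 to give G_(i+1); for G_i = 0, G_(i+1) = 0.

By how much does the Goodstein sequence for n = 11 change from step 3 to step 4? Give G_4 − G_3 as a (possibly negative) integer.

4

(0) 11|_3 = 3^2 + 2 ↦ 4^2 + 2|_4 = 18 ⇒ 17
(1) 17|_4 = 4^2 + 1 ↦ 5^2 + 1|_5 = 26 ⇒ 25
(2) 25|_5 = 5^2 ↦ 6^2|_6 = 36 ⇒ 35
(3) 35|_6 = 5·6 + 5 ↦ 5·7 + 5|_7 = 40 ⇒ 39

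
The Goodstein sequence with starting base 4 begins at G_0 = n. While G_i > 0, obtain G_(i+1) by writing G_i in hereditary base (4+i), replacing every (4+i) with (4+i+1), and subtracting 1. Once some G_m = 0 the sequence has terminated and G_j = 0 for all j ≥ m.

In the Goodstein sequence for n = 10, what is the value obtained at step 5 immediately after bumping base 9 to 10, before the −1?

10 —HB4→ 2·4 + 2 —bump→ 2·5 + 2 = 12 —(−1)→ 11
11 —HB5→ 2·5 + 1 —bump→ 2·6 + 1 = 13 —(−1)→ 12
12 —HB6→ 2·6 —bump→ 2·7 = 14 —(−1)→ 13
13 —HB7→ 7 + 6 —bump→ 8 + 6 = 14 —(−1)→ 13
13 —HB8→ 8 + 5 —bump→ 9 + 5 = 14 —(−1)→ 13
13 —HB9→ 9 + 4 —bump→ 10 + 4 = 14 —(−1)→ 13

14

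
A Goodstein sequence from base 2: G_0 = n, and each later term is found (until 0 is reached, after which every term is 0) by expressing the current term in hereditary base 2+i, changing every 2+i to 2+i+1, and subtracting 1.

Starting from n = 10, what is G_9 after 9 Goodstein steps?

1426559238830

step 0: 10 = 2^(2 + 1) + 2; sub 3 for 2: 3^(3 + 1) + 3; = 84; G_1 = 84−1 = 83
step 1: 83 = 3^(3 + 1) + 2; sub 4 for 3: 4^(4 + 1) + 2; = 1026; G_2 = 1026−1 = 1025
step 2: 1025 = 4^(4 + 1) + 1; sub 5 for 4: 5^(5 + 1) + 1; = 15626; G_3 = 15626−1 = 15625
step 3: 15625 = 5^(5 + 1); sub 6 for 5: 6^(6 + 1); = 279936; G_4 = 279936−1 = 279935
step 4: 279935 = 5·6^6 + 5·6^5 + 5·6^4 + 5·6^3 + 5·6^2 + 5·6 + 5; sub 7 for 6: 5·7^7 + 5·7^5 + 5·7^4 + 5·7^3 + 5·7^2 + 5·7 + 5; = 4215755; G_5 = 4215755−1 = 4215754
step 5: 4215754 = 5·7^7 + 5·7^5 + 5·7^4 + 5·7^3 + 5·7^2 + 5·7 + 4; sub 8 for 7: 5·8^8 + 5·8^5 + 5·8^4 + 5·8^3 + 5·8^2 + 5·8 + 4; = 84073324; G_6 = 84073324−1 = 84073323
step 6: 84073323 = 5·8^8 + 5·8^5 + 5·8^4 + 5·8^3 + 5·8^2 + 5·8 + 3; sub 9 for 8: 5·9^9 + 5·9^5 + 5·9^4 + 5·9^3 + 5·9^2 + 5·9 + 3; = 1937434593; G_7 = 1937434593−1 = 1937434592
step 7: 1937434592 = 5·9^9 + 5·9^5 + 5·9^4 + 5·9^3 + 5·9^2 + 5·9 + 2; sub 10 for 9: 5·10^10 + 5·10^5 + 5·10^4 + 5·10^3 + 5·10^2 + 5·10 + 2; = 50000555552; G_8 = 50000555552−1 = 50000555551
step 8: 50000555551 = 5·10^10 + 5·10^5 + 5·10^4 + 5·10^3 + 5·10^2 + 5·10 + 1; sub 11 for 10: 5·11^11 + 5·11^5 + 5·11^4 + 5·11^3 + 5·11^2 + 5·11 + 1; = 1426559238831; G_9 = 1426559238831−1 = 1426559238830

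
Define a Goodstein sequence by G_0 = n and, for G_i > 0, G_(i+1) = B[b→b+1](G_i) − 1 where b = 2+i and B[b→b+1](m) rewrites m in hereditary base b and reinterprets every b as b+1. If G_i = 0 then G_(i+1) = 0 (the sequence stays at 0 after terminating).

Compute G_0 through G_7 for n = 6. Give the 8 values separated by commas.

i=0: 6 = 2^2 + 2 (b=2); 2→3: 3^3 + 3 = 30; 30−1 = 29
i=1: 29 = 3^3 + 2 (b=3); 3→4: 4^4 + 2 = 258; 258−1 = 257
i=2: 257 = 4^4 + 1 (b=4); 4→5: 5^5 + 1 = 3126; 3126−1 = 3125
i=3: 3125 = 5^5 (b=5); 5→6: 6^6 = 46656; 46656−1 = 46655
i=4: 46655 = 5·6^5 + 5·6^4 + 5·6^3 + 5·6^2 + 5·6 + 5 (b=6); 6→7: 5·7^5 + 5·7^4 + 5·7^3 + 5·7^2 + 5·7 + 5 = 98040; 98040−1 = 98039
i=5: 98039 = 5·7^5 + 5·7^4 + 5·7^3 + 5·7^2 + 5·7 + 4 (b=7); 7→8: 5·8^5 + 5·8^4 + 5·8^3 + 5·8^2 + 5·8 + 4 = 187244; 187244−1 = 187243
i=6: 187243 = 5·8^5 + 5·8^4 + 5·8^3 + 5·8^2 + 5·8 + 3 (b=8); 8→9: 5·9^5 + 5·9^4 + 5·9^3 + 5·9^2 + 5·9 + 3 = 332148; 332148−1 = 332147

6, 29, 257, 3125, 46655, 98039, 187243, 332147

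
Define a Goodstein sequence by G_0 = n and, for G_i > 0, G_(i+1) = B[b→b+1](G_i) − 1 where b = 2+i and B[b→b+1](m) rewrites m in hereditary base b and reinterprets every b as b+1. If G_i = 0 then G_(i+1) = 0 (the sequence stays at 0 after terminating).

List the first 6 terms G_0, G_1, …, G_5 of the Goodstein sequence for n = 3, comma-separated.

G_0 = 3. HB_2(3) = 2 + 1. Bump = 4. G_1 = 3.
G_1 = 3. HB_3(3) = 3. Bump = 4. G_2 = 3.
G_2 = 3. HB_4(3) = 3. Bump = 3. G_3 = 2.
G_3 = 2. HB_5(2) = 2. Bump = 2. G_4 = 1.
G_4 = 1. HB_6(1) = 1. Bump = 1. G_5 = 0.

3, 3, 3, 2, 1, 0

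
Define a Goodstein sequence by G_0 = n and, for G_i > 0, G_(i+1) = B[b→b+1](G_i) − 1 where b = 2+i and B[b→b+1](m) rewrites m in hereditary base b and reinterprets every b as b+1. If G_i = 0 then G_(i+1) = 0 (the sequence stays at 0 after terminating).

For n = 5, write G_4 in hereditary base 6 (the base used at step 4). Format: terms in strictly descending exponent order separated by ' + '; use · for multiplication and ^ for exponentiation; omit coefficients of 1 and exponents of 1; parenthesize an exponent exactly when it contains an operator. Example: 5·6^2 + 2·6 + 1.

3·6^3 + 3·6^2 + 3·6 + 1

i=0: 5 = 2^2 + 1 (b=2); 2→3: 3^3 + 1 = 28; 28−1 = 27
i=1: 27 = 3^3 (b=3); 3→4: 4^4 = 256; 256−1 = 255
i=2: 255 = 3·4^3 + 3·4^2 + 3·4 + 3 (b=4); 4→5: 3·5^3 + 3·5^2 + 3·5 + 3 = 468; 468−1 = 467
i=3: 467 = 3·5^3 + 3·5^2 + 3·5 + 2 (b=5); 5→6: 3·6^3 + 3·6^2 + 3·6 + 2 = 776; 776−1 = 775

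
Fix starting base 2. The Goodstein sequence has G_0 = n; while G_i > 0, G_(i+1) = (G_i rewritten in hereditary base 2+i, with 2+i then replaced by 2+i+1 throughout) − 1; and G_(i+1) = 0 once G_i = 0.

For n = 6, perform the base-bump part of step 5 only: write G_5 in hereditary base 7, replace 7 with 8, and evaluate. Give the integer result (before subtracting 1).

i=0: 6 = 2^2 + 2 (b=2); 2→3: 3^3 + 3 = 30; 30−1 = 29
i=1: 29 = 3^3 + 2 (b=3); 3→4: 4^4 + 2 = 258; 258−1 = 257
i=2: 257 = 4^4 + 1 (b=4); 4→5: 5^5 + 1 = 3126; 3126−1 = 3125
i=3: 3125 = 5^5 (b=5); 5→6: 6^6 = 46656; 46656−1 = 46655
i=4: 46655 = 5·6^5 + 5·6^4 + 5·6^3 + 5·6^2 + 5·6 + 5 (b=6); 6→7: 5·7^5 + 5·7^4 + 5·7^3 + 5·7^2 + 5·7 + 5 = 98040; 98040−1 = 98039
i=5: 98039 = 5·7^5 + 5·7^4 + 5·7^3 + 5·7^2 + 5·7 + 4 (b=7); 7→8: 5·8^5 + 5·8^4 + 5·8^3 + 5·8^2 + 5·8 + 4 = 187244; 187244−1 = 187243

187244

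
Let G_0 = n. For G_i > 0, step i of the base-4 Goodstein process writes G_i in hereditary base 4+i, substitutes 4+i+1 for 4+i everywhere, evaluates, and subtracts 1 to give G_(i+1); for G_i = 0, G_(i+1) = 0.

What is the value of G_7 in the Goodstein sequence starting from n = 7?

(0) 7|_4 = 4 + 3 ↦ 5 + 3|_5 = 8 ⇒ 7
(1) 7|_5 = 5 + 2 ↦ 6 + 2|_6 = 8 ⇒ 7
(2) 7|_6 = 6 + 1 ↦ 7 + 1|_7 = 8 ⇒ 7
(3) 7|_7 = 7 ↦ 8|_8 = 8 ⇒ 7
(4) 7|_8 = 7 ↦ 7|_9 = 7 ⇒ 6
(5) 6|_9 = 6 ↦ 6|_10 = 6 ⇒ 5
(6) 5|_10 = 5 ↦ 5|_11 = 5 ⇒ 4
(7) 4|_11 = 4 ↦ 4|_12 = 4 ⇒ 3

4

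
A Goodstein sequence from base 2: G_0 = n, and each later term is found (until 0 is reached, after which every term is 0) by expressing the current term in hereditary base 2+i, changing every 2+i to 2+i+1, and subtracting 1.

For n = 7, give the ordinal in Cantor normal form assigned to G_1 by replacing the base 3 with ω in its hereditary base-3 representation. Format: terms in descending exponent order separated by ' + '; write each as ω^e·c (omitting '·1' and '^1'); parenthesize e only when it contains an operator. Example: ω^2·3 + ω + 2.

[0] 7 ≡ 2^2 + 2 + 1 (base 2). Lift 3: 31. −1: 30.
[1] 30 ≡ 3^3 + 3 (base 3). Lift 4: 260. −1: 259.

ω^ω + ω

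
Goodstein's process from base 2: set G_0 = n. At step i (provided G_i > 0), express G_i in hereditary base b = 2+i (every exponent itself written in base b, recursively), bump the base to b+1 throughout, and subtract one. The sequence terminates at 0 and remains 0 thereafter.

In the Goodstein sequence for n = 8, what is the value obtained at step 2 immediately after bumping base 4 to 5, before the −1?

G_0 = 8. HB_2(8) = 2^(2 + 1). Bump = 81. G_1 = 80.
G_1 = 80. HB_3(80) = 2·3^3 + 2·3^2 + 2·3 + 2. Bump = 554. G_2 = 553.

6311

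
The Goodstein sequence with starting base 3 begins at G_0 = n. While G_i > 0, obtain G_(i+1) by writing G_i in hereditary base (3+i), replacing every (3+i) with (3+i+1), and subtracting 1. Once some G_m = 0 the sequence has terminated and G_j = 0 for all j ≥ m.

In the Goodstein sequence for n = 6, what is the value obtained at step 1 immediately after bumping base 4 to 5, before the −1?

step 0: 6 = 2·3; sub 4 for 3: 2·4; = 8; G_1 = 8−1 = 7
step 1: 7 = 4 + 3; sub 5 for 4: 5 + 3; = 8; G_2 = 8−1 = 7

8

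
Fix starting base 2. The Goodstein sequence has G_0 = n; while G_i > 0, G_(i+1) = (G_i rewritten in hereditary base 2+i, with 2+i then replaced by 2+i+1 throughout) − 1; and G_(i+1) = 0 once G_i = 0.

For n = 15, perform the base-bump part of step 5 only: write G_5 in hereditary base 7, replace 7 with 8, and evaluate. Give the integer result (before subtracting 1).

150994944

i=0: 15 = 2^(2 + 1) + 2^2 + 2 + 1 (b=2); 2→3: 3^(3 + 1) + 3^3 + 3 + 1 = 112; 112−1 = 111
i=1: 111 = 3^(3 + 1) + 3^3 + 3 (b=3); 3→4: 4^(4 + 1) + 4^4 + 4 = 1284; 1284−1 = 1283
i=2: 1283 = 4^(4 + 1) + 4^4 + 3 (b=4); 4→5: 5^(5 + 1) + 5^5 + 3 = 18753; 18753−1 = 18752
i=3: 18752 = 5^(5 + 1) + 5^5 + 2 (b=5); 5→6: 6^(6 + 1) + 6^6 + 2 = 326594; 326594−1 = 326593
i=4: 326593 = 6^(6 + 1) + 6^6 + 1 (b=6); 6→7: 7^(7 + 1) + 7^7 + 1 = 6588345; 6588345−1 = 6588344
i=5: 6588344 = 7^(7 + 1) + 7^7 (b=7); 7→8: 8^(8 + 1) + 8^8 = 150994944; 150994944−1 = 150994943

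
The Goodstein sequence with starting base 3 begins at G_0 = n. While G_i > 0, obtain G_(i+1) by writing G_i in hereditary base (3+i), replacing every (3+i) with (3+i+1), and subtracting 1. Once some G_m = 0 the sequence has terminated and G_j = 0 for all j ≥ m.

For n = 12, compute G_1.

step 0: 12 = 3^2 + 3; sub 4 for 3: 4^2 + 4; = 20; G_1 = 20−1 = 19
step 1: 19 = 4^2 + 3; sub 5 for 4: 5^2 + 3; = 28; G_2 = 28−1 = 27

19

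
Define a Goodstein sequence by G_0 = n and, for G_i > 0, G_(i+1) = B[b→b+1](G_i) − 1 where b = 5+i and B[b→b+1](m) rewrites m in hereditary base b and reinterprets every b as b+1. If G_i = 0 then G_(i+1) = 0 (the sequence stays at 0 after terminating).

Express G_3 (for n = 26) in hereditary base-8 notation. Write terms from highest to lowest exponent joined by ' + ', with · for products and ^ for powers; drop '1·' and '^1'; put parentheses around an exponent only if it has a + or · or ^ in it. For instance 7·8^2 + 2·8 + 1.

[0] 26 ≡ 5^2 + 1 (base 5). Lift 6: 37. −1: 36.
[1] 36 ≡ 6^2 (base 6). Lift 7: 49. −1: 48.
[2] 48 ≡ 6·7 + 6 (base 7). Lift 8: 54. −1: 53.
[3] 53 ≡ 6·8 + 5 (base 8). Lift 9: 59. −1: 58.

6·8 + 5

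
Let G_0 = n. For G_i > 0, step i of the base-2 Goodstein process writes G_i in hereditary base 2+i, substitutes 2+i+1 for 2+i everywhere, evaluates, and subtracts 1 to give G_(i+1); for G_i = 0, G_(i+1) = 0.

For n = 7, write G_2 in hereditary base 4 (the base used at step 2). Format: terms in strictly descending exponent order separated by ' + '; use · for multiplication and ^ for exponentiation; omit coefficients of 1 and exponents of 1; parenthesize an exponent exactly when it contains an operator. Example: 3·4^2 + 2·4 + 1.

G_0=7  [base 2] 2^2 + 2 + 1  →[2↦3]→  3^3 + 3 + 1 = 31  −1 ⇒ G_1=30
G_1=30  [base 3] 3^3 + 3  →[3↦4]→  4^4 + 4 = 260  −1 ⇒ G_2=259
G_2=259  [base 4] 4^4 + 3  →[4↦5]→  5^5 + 3 = 3128  −1 ⇒ G_3=3127

4^4 + 3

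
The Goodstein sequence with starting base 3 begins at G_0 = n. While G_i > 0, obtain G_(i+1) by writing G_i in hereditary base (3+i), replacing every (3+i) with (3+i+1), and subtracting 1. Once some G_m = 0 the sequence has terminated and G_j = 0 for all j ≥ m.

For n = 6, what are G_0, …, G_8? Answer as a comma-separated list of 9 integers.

6, 7, 7, 7, 7, 7, 6, 5, 4

i=0: 6 = 2·3 (b=3); 3→4: 2·4 = 8; 8−1 = 7
i=1: 7 = 4 + 3 (b=4); 4→5: 5 + 3 = 8; 8−1 = 7
i=2: 7 = 5 + 2 (b=5); 5→6: 6 + 2 = 8; 8−1 = 7
i=3: 7 = 6 + 1 (b=6); 6→7: 7 + 1 = 8; 8−1 = 7
i=4: 7 = 7 (b=7); 7→8: 8 = 8; 8−1 = 7
i=5: 7 = 7 (b=8); 8→9: 7 = 7; 7−1 = 6
i=6: 6 = 6 (b=9); 9→10: 6 = 6; 6−1 = 5
i=7: 5 = 5 (b=10); 10→11: 5 = 5; 5−1 = 4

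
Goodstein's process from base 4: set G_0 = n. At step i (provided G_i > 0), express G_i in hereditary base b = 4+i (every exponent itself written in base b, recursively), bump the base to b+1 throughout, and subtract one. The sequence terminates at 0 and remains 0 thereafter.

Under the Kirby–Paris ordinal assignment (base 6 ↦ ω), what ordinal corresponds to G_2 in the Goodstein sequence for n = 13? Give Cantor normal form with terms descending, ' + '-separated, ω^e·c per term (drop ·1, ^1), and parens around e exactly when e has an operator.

(0) 13|_4 = 3·4 + 1 ↦ 3·5 + 1|_5 = 16 ⇒ 15
(1) 15|_5 = 3·5 ↦ 3·6|_6 = 18 ⇒ 17
(2) 17|_6 = 2·6 + 5 ↦ 2·7 + 5|_7 = 19 ⇒ 18

ω·2 + 5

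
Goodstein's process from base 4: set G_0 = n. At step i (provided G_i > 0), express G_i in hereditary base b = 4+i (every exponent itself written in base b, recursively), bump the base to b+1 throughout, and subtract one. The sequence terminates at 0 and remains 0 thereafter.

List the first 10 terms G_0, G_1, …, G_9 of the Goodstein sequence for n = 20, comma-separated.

G_0=20  [base 4] 4^2 + 4  →[4↦5]→  5^2 + 5 = 30  −1 ⇒ G_1=29
G_1=29  [base 5] 5^2 + 4  →[5↦6]→  6^2 + 4 = 40  −1 ⇒ G_2=39
G_2=39  [base 6] 6^2 + 3  →[6↦7]→  7^2 + 3 = 52  −1 ⇒ G_3=51
G_3=51  [base 7] 7^2 + 2  →[7↦8]→  8^2 + 2 = 66  −1 ⇒ G_4=65
G_4=65  [base 8] 8^2 + 1  →[8↦9]→  9^2 + 1 = 82  −1 ⇒ G_5=81
G_5=81  [base 9] 9^2  →[9↦10]→  10^2 = 100  −1 ⇒ G_6=99
G_6=99  [base 10] 9·10 + 9  →[10↦11]→  9·11 + 9 = 108  −1 ⇒ G_7=107
G_7=107  [base 11] 9·11 + 8  →[11↦12]→  9·12 + 8 = 116  −1 ⇒ G_8=115
G_8=115  [base 12] 9·12 + 7  →[12↦13]→  9·13 + 7 = 124  −1 ⇒ G_9=123

20, 29, 39, 51, 65, 81, 99, 107, 115, 123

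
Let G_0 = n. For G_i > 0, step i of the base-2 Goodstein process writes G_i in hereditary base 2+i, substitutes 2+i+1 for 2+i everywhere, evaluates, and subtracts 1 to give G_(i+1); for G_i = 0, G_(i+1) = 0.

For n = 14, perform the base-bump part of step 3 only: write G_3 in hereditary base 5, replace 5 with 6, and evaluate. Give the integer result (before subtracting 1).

326592

14 —HB2→ 2^(2 + 1) + 2^2 + 2 —bump→ 3^(3 + 1) + 3^3 + 3 = 111 —(−1)→ 110
110 —HB3→ 3^(3 + 1) + 3^3 + 2 —bump→ 4^(4 + 1) + 4^4 + 2 = 1282 —(−1)→ 1281
1281 —HB4→ 4^(4 + 1) + 4^4 + 1 —bump→ 5^(5 + 1) + 5^5 + 1 = 18751 —(−1)→ 18750
18750 —HB5→ 5^(5 + 1) + 5^5 —bump→ 6^(6 + 1) + 6^6 = 326592 —(−1)→ 326591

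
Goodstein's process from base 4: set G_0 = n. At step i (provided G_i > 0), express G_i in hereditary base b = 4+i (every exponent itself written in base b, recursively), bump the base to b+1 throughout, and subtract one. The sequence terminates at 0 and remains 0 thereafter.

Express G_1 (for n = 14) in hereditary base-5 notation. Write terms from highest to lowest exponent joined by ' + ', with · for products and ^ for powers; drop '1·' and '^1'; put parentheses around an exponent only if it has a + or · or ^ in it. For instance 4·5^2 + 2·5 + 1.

3·5 + 1

step 0: 14 = 3·4 + 2; sub 5 for 4: 3·5 + 2; = 17; G_1 = 17−1 = 16
step 1: 16 = 3·5 + 1; sub 6 for 5: 3·6 + 1; = 19; G_2 = 19−1 = 18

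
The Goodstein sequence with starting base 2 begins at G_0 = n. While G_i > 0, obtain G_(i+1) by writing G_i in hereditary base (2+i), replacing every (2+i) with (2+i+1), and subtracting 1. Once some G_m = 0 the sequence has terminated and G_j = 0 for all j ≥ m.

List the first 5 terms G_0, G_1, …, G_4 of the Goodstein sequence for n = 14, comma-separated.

14, 110, 1281, 18750, 326591

(0) 14|_2 = 2^(2 + 1) + 2^2 + 2 ↦ 3^(3 + 1) + 3^3 + 3|_3 = 111 ⇒ 110
(1) 110|_3 = 3^(3 + 1) + 3^3 + 2 ↦ 4^(4 + 1) + 4^4 + 2|_4 = 1282 ⇒ 1281
(2) 1281|_4 = 4^(4 + 1) + 4^4 + 1 ↦ 5^(5 + 1) + 5^5 + 1|_5 = 18751 ⇒ 18750
(3) 18750|_5 = 5^(5 + 1) + 5^5 ↦ 6^(6 + 1) + 6^6|_6 = 326592 ⇒ 326591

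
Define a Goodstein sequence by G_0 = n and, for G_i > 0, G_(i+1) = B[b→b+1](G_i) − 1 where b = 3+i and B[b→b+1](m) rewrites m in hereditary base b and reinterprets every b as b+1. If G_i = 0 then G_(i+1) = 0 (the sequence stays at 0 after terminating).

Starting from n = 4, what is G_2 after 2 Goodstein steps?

4

i=0: 4 = 3 + 1 (b=3); 3→4: 4 + 1 = 5; 5−1 = 4
i=1: 4 = 4 (b=4); 4→5: 5 = 5; 5−1 = 4
i=2: 4 = 4 (b=5); 5→6: 4 = 4; 4−1 = 3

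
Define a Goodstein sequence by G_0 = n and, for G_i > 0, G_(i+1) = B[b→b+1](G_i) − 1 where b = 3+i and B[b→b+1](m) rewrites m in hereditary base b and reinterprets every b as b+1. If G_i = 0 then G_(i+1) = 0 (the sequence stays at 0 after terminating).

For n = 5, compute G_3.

5

5 —HB3→ 3 + 2 —bump→ 4 + 2 = 6 —(−1)→ 5
5 —HB4→ 4 + 1 —bump→ 5 + 1 = 6 —(−1)→ 5
5 —HB5→ 5 —bump→ 6 = 6 —(−1)→ 5
5 —HB6→ 5 —bump→ 5 = 5 —(−1)→ 4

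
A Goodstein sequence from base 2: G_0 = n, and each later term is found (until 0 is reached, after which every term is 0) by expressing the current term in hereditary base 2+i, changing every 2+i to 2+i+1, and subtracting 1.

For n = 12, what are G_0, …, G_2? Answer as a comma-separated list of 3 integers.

i=0: 12 = 2^(2 + 1) + 2^2 (b=2); 2→3: 3^(3 + 1) + 3^3 = 108; 108−1 = 107
i=1: 107 = 3^(3 + 1) + 2·3^2 + 2·3 + 2 (b=3); 3→4: 4^(4 + 1) + 2·4^2 + 2·4 + 2 = 1066; 1066−1 = 1065

12, 107, 1065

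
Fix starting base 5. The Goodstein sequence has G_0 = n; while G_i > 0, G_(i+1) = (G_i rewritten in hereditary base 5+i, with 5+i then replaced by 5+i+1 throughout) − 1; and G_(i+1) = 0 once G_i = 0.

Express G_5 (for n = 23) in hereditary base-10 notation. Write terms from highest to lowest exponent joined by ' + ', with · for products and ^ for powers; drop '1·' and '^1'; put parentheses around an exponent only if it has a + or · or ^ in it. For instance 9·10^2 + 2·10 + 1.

3·10 + 7

base 5: 23 = 4·5 + 3; at 6: 4·6 + 3 = 27; next = 26
base 6: 26 = 4·6 + 2; at 7: 4·7 + 2 = 30; next = 29
base 7: 29 = 4·7 + 1; at 8: 4·8 + 1 = 33; next = 32
base 8: 32 = 4·8; at 9: 4·9 = 36; next = 35
base 9: 35 = 3·9 + 8; at 10: 3·10 + 8 = 38; next = 37
base 10: 37 = 3·10 + 7; at 11: 3·11 + 7 = 40; next = 39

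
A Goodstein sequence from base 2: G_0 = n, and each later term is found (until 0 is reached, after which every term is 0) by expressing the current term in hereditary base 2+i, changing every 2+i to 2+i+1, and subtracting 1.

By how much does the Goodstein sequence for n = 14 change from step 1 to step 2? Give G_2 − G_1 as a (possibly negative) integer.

1171

[0] 14 ≡ 2^(2 + 1) + 2^2 + 2 (base 2). Lift 3: 111. −1: 110.
[1] 110 ≡ 3^(3 + 1) + 3^3 + 2 (base 3). Lift 4: 1282. −1: 1281.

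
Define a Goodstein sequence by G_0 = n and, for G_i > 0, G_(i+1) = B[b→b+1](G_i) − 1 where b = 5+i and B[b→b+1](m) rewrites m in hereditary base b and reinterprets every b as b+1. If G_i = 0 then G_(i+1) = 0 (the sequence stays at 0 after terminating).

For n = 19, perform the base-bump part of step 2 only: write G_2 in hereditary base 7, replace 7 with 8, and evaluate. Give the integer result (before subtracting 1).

26

G_0=19  [base 5] 3·5 + 4  →[5↦6]→  3·6 + 4 = 22  −1 ⇒ G_1=21
G_1=21  [base 6] 3·6 + 3  →[6↦7]→  3·7 + 3 = 24  −1 ⇒ G_2=23
G_2=23  [base 7] 3·7 + 2  →[7↦8]→  3·8 + 2 = 26  −1 ⇒ G_3=25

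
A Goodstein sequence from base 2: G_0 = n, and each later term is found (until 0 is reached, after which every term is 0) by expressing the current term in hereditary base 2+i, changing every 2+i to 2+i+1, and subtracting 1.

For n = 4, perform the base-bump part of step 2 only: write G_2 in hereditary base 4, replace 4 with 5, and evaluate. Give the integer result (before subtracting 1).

G_0 = 4. HB_2(4) = 2^2. Bump = 27. G_1 = 26.
G_1 = 26. HB_3(26) = 2·3^2 + 2·3 + 2. Bump = 42. G_2 = 41.
G_2 = 41. HB_4(41) = 2·4^2 + 2·4 + 1. Bump = 61. G_3 = 60.

61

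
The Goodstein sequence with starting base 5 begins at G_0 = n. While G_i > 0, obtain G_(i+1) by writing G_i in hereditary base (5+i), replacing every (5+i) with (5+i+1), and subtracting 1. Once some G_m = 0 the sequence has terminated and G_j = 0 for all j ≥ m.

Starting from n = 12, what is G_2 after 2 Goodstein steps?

G_0 = 12. HB_5(12) = 2·5 + 2. Bump = 14. G_1 = 13.
G_1 = 13. HB_6(13) = 2·6 + 1. Bump = 15. G_2 = 14.

14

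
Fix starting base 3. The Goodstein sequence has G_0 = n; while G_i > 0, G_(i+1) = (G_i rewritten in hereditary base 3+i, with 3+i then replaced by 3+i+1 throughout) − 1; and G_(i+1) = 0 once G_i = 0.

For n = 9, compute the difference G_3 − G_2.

2

(0) 9|_3 = 3^2 ↦ 4^2|_4 = 16 ⇒ 15
(1) 15|_4 = 3·4 + 3 ↦ 3·5 + 3|_5 = 18 ⇒ 17
(2) 17|_5 = 3·5 + 2 ↦ 3·6 + 2|_6 = 20 ⇒ 19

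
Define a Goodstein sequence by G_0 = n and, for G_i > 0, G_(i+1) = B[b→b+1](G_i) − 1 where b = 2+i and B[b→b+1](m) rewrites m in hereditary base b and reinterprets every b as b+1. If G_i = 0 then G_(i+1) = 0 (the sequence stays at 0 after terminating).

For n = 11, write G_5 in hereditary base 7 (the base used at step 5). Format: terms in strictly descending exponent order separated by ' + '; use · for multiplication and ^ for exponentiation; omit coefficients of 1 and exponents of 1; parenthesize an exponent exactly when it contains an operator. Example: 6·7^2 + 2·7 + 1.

step 0: 11 = 2^(2 + 1) + 2 + 1; sub 3 for 2: 3^(3 + 1) + 3 + 1; = 85; G_1 = 85−1 = 84
step 1: 84 = 3^(3 + 1) + 3; sub 4 for 3: 4^(4 + 1) + 4; = 1028; G_2 = 1028−1 = 1027
step 2: 1027 = 4^(4 + 1) + 3; sub 5 for 4: 5^(5 + 1) + 3; = 15628; G_3 = 15628−1 = 15627
step 3: 15627 = 5^(5 + 1) + 2; sub 6 for 5: 6^(6 + 1) + 2; = 279938; G_4 = 279938−1 = 279937
step 4: 279937 = 6^(6 + 1) + 1; sub 7 for 6: 7^(7 + 1) + 1; = 5764802; G_5 = 5764802−1 = 5764801
step 5: 5764801 = 7^(7 + 1); sub 8 for 7: 8^(8 + 1); = 134217728; G_6 = 134217728−1 = 134217727

7^(7 + 1)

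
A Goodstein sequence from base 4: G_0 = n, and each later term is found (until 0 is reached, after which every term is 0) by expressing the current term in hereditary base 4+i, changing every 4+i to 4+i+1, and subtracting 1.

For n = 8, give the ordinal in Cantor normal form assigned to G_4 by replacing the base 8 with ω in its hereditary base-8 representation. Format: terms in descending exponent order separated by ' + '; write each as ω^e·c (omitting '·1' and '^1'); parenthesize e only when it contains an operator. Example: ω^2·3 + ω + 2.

G_0 = 8. HB_4(8) = 2·4. Bump = 10. G_1 = 9.
G_1 = 9. HB_5(9) = 5 + 4. Bump = 10. G_2 = 9.
G_2 = 9. HB_6(9) = 6 + 3. Bump = 10. G_3 = 9.
G_3 = 9. HB_7(9) = 7 + 2. Bump = 10. G_4 = 9.

ω + 1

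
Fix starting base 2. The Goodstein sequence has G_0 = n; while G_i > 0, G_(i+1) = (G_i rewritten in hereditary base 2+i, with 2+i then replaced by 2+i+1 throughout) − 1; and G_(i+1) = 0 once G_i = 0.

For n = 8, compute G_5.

8 —HB2→ 2^(2 + 1) —bump→ 3^(3 + 1) = 81 —(−1)→ 80
80 —HB3→ 2·3^3 + 2·3^2 + 2·3 + 2 —bump→ 2·4^4 + 2·4^2 + 2·4 + 2 = 554 —(−1)→ 553
553 —HB4→ 2·4^4 + 2·4^2 + 2·4 + 1 —bump→ 2·5^5 + 2·5^2 + 2·5 + 1 = 6311 —(−1)→ 6310
6310 —HB5→ 2·5^5 + 2·5^2 + 2·5 —bump→ 2·6^6 + 2·6^2 + 2·6 = 93396 —(−1)→ 93395
93395 —HB6→ 2·6^6 + 2·6^2 + 6 + 5 —bump→ 2·7^7 + 2·7^2 + 7 + 5 = 1647196 —(−1)→ 1647195

1647195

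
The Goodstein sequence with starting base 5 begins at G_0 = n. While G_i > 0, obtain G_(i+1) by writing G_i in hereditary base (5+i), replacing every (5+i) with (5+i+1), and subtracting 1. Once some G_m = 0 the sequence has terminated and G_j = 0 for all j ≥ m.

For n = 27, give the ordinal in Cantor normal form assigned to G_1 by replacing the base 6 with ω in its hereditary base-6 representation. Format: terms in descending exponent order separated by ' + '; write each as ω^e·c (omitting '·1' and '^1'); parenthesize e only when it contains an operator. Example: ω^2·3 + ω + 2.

[0] 27 ≡ 5^2 + 2 (base 5). Lift 6: 38. −1: 37.
[1] 37 ≡ 6^2 + 1 (base 6). Lift 7: 50. −1: 49.

ω^2 + 1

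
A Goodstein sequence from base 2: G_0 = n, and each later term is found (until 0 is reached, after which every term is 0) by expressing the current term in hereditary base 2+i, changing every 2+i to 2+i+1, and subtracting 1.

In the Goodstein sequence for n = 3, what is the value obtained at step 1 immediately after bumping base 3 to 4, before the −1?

4

3 —HB2→ 2 + 1 —bump→ 3 + 1 = 4 —(−1)→ 3
3 —HB3→ 3 —bump→ 4 = 4 —(−1)→ 3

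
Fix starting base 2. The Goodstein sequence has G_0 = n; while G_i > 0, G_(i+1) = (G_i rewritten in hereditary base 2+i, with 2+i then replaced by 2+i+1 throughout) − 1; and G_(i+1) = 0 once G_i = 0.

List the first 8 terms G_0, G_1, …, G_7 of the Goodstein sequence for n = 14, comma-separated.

14, 110, 1281, 18750, 326591, 5862840, 134404971, 3487116548

step 0: 14 = 2^(2 + 1) + 2^2 + 2; sub 3 for 2: 3^(3 + 1) + 3^3 + 3; = 111; G_1 = 111−1 = 110
step 1: 110 = 3^(3 + 1) + 3^3 + 2; sub 4 for 3: 4^(4 + 1) + 4^4 + 2; = 1282; G_2 = 1282−1 = 1281
step 2: 1281 = 4^(4 + 1) + 4^4 + 1; sub 5 for 4: 5^(5 + 1) + 5^5 + 1; = 18751; G_3 = 18751−1 = 18750
step 3: 18750 = 5^(5 + 1) + 5^5; sub 6 for 5: 6^(6 + 1) + 6^6; = 326592; G_4 = 326592−1 = 326591
step 4: 326591 = 6^(6 + 1) + 5·6^5 + 5·6^4 + 5·6^3 + 5·6^2 + 5·6 + 5; sub 7 for 6: 7^(7 + 1) + 5·7^5 + 5·7^4 + 5·7^3 + 5·7^2 + 5·7 + 5; = 5862841; G_5 = 5862841−1 = 5862840
step 5: 5862840 = 7^(7 + 1) + 5·7^5 + 5·7^4 + 5·7^3 + 5·7^2 + 5·7 + 4; sub 8 for 7: 8^(8 + 1) + 5·8^5 + 5·8^4 + 5·8^3 + 5·8^2 + 5·8 + 4; = 134404972; G_6 = 134404972−1 = 134404971
step 6: 134404971 = 8^(8 + 1) + 5·8^5 + 5·8^4 + 5·8^3 + 5·8^2 + 5·8 + 3; sub 9 for 8: 9^(9 + 1) + 5·9^5 + 5·9^4 + 5·9^3 + 5·9^2 + 5·9 + 3; = 3487116549; G_7 = 3487116549−1 = 3487116548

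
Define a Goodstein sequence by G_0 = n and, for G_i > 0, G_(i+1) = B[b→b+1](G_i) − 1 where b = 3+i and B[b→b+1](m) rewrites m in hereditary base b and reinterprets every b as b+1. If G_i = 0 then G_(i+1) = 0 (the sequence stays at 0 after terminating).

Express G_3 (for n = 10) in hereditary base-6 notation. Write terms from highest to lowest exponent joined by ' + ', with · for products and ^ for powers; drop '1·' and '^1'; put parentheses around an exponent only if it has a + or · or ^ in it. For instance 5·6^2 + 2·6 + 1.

4·6 + 3

(0) 10|_3 = 3^2 + 1 ↦ 4^2 + 1|_4 = 17 ⇒ 16
(1) 16|_4 = 4^2 ↦ 5^2|_5 = 25 ⇒ 24
(2) 24|_5 = 4·5 + 4 ↦ 4·6 + 4|_6 = 28 ⇒ 27
(3) 27|_6 = 4·6 + 3 ↦ 4·7 + 3|_7 = 31 ⇒ 30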